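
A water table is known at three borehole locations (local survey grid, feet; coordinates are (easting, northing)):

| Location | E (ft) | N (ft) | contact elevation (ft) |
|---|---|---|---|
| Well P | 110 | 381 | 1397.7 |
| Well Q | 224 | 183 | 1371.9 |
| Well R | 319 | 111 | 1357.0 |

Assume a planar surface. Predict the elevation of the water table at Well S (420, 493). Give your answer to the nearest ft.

Let the plane be z = a·E + b·N + c.
Well Q−Well P: 114a − 198b = −25.8;  Well R−Well P: 209a − 270b = −40.7.
Solving gives a = −0.10306, b = 0.07097.
Then c = 1397.7 − a·110 − b·381 = 1382.00.
At (420, 493): z = −43.3 + 35.0 + 1382.00 = 1373.7 ft.

1374 ft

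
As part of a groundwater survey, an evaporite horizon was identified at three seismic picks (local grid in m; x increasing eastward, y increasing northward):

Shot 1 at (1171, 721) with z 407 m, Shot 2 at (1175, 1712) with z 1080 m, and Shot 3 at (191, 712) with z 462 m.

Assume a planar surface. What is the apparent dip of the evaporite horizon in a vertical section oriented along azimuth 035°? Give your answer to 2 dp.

Let the plane be z = a·x + b·y + c.
Shot 2−Shot 1: 4a + 991b = 673;  Shot 3−Shot 1: −980a − 9b = 55.
Solving gives a = −0.06236, b = 0.67936.
Unit vector along 035° is (sin 35°, cos 35°) = (0.5736, 0.8192).
Slope in that direction = a·(0.5736) + b·(0.8192) = 0.52073.
Apparent dip = arctan|0.52073| = 27.51° (true dip is 34.3°, so apparent ≤ true as expected).

27.51°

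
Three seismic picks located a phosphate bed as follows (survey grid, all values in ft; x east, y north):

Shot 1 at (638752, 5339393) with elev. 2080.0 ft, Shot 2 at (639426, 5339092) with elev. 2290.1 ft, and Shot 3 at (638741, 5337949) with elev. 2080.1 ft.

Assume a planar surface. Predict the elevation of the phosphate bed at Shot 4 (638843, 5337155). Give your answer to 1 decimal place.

2113.7 ft

Let the plane be z = a·x + b·y + c.
Shot 2−Shot 1: 674a − 301b = 210.1;  Shot 3−Shot 1: −11a − 1444b = 0.1.
Solving gives a = 0.310633372, b = −0.002435573.
Then c = 2080 − a·638752 − b·5339393 = −183333.21.
At (638843, 5337155): z = 198446.0 − 12999.0 − 183333.21 = 2113.7 ft.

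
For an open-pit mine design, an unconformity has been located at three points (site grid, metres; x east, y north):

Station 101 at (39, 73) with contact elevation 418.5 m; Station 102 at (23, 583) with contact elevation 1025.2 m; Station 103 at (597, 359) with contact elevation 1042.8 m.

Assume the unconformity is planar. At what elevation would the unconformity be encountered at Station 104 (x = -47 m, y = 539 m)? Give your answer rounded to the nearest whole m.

937 m

Two edge vectors: Station 101→Station 102 = (-16, 510, 606.7), Station 101→Station 103 = (558, 286, 624.3).
Normal n = (Station 101→Station 102) × (Station 101→Station 103) = (144876.8, 348527.4, -289156).
So ∂z/∂x = −n_x/n_z = 0.50103 and ∂z/∂y = −n_y/n_z = 1.20533.
Intercept c from Station 101: 418.5 − 19.54 − 87.99 = 310.97.
At (-47, 539): z = −23.5 + 649.7 + 310.97 = 937.1 m.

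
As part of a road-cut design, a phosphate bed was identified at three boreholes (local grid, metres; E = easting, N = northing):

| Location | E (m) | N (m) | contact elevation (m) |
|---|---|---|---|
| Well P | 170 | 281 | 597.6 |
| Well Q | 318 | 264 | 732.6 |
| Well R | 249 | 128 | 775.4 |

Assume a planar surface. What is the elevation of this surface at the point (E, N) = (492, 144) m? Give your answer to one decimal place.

964.8 m

Two edge vectors: Well P→Well Q = (148, -17, 135), Well P→Well R = (79, -153, 177.8).
Normal n = (Well P→Well Q) × (Well P→Well R) = (17632.4, -15649.4, -21301).
So ∂z/∂E = −n_x/n_z = 0.82777 and ∂z/∂N = −n_y/n_z = −0.73468.
Intercept c from Well P: 597.6 − 140.72 + 206.44 = 663.32.
At (492, 144): z = 407.3 − 105.8 + 663.32 = 964.8 m.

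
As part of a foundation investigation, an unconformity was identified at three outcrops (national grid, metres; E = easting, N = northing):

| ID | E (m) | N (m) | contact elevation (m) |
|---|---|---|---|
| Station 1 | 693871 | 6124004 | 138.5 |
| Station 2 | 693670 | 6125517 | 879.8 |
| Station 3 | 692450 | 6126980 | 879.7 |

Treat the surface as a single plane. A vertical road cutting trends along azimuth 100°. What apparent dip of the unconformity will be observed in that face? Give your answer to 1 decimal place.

30.4°

Two edge vectors: Station 1→Station 2 = (-201, 1513, 741.3), Station 1→Station 3 = (-1421, 2976, 741.2).
Normal n = (Station 1→Station 2) × (Station 1→Station 3) = (-1084673.2, -904406.1, 1551797).
So ∂z/∂E = −n_x/n_z = 0.69898 and ∂z/∂N = −n_y/n_z = 0.58281.
Unit vector along 100° is (sin 100°, cos 100°) = (0.9848, -0.1736).
Slope in that direction = a·(0.9848) + b·(-0.1736) = 0.58716.
Apparent dip = arctan|0.58716| = 30.4° (true dip is 42.3°, so apparent ≤ true as expected).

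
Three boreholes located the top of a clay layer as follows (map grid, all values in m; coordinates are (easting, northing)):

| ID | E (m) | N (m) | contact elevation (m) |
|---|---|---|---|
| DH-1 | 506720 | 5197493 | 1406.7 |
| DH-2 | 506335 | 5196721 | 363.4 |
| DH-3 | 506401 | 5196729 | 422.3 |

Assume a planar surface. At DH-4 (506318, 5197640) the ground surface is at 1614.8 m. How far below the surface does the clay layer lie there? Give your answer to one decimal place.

Let the plane be z = a·E + b·N + c.
DH-2−DH-1: −385a − 772b = −1043.3;  DH-3−DH-1: −319a − 764b = −984.4.
Solving gives a = 0.775492981, b = 0.964682904.
Then c = 1406.7 − a·506720 − b·5197493 = −5405483.75.
At (506318, 5197640): z_contact = 392646.06 + 5014074.45 − 5405483.75 = 1236.76 m.
Depth below ground = 1614.8 − 1236.76 = 378.0 m.

378.0 m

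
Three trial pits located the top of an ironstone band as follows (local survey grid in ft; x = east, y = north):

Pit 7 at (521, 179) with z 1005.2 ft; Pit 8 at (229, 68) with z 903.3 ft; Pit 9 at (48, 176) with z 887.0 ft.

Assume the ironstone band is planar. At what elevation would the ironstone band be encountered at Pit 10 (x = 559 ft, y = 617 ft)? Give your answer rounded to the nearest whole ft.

Two edge vectors: Pit 7→Pit 8 = (-292, -111, -101.9), Pit 7→Pit 9 = (-473, -3, -118.2).
Normal n = (Pit 7→Pit 8) × (Pit 7→Pit 9) = (12814.5, 13684.3, -51627).
So ∂z/∂x = −n_x/n_z = 0.24821 and ∂z/∂y = −n_y/n_z = 0.26506.
Intercept c from Pit 7: 1005.2 − 129.32 − 47.45 = 828.44.
At (559, 617): z = 138.8 + 163.5 + 828.44 = 1130.7 ft.

1131 ft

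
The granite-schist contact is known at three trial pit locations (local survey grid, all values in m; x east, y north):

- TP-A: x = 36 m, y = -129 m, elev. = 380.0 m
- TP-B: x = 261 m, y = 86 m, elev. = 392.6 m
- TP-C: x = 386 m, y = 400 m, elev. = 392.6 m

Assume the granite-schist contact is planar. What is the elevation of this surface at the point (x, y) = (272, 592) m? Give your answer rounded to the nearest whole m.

375 m

Two edge vectors: TP-A→TP-B = (225, 215, 12.6), TP-A→TP-C = (350, 529, 12.6).
Normal n = (TP-A→TP-B) × (TP-A→TP-C) = (-3956.4, 1575, 43775).
So ∂z/∂x = −n_x/n_z = 0.09038 and ∂z/∂y = −n_y/n_z = −0.03598.
Intercept c from TP-A: 380 − 3.25 − 4.64 = 372.10.
At (272, 592): z = 24.6 − 21.3 + 372.10 = 375.4 m.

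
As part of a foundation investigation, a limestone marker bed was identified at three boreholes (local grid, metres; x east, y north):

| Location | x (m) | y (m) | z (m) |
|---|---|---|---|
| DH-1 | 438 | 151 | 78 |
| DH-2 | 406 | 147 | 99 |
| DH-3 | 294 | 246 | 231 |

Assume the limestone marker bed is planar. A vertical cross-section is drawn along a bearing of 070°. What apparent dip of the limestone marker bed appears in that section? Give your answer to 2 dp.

Let the plane be z = a·x + b·y + c.
DH-2−DH-1: −32a − 4b = 21;  DH-3−DH-1: −144a + 95b = 153.
Solving gives a = −0.72096, b = 0.51770.
Unit vector along 070° is (sin 70°, cos 70°) = (0.9397, 0.3420).
Slope in that direction = a·(0.9397) + b·(0.3420) = −0.50042.
Apparent dip = arctan|0.50042| = 26.58° (true dip is 41.6°, so apparent ≤ true as expected).

26.58°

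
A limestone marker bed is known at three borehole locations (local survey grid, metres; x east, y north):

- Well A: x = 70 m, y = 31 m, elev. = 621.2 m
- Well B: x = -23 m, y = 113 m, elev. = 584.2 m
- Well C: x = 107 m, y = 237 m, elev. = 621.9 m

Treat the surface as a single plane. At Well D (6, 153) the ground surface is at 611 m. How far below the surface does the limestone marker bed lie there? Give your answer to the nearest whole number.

Let the plane be z = a·x + b·y + c.
Well B−Well A: −93a + 82b = −37;  Well C−Well A: 37a + 206b = 0.7.
Solving gives a = 0.34604, b = −0.05876.
Then c = 621.2 − a·70 − b·31 = 598.80.
At (6, 153): z_contact = 2.1 − 9.0 + 598.80 = 591.9 m.
Depth below ground = 611 − 591.9 = 19 m.

19 m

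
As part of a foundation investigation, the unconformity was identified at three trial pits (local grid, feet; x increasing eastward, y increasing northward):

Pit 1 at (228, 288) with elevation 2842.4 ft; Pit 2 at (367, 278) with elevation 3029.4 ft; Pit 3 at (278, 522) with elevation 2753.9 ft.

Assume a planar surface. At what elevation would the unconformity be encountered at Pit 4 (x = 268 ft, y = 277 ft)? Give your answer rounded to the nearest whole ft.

2902 ft

Let the plane be z = a·x + b·y + c.
Pit 2−Pit 1: 139a − 10b = 187;  Pit 3−Pit 1: 50a + 234b = −88.5.
Solving gives a = 1.29816, b = −0.65559.
Then c = 2842.4 − a·228 − b·288 = 2735.23.
At (268, 277): z = 347.9 − 181.6 + 2735.23 = 2901.5 ft.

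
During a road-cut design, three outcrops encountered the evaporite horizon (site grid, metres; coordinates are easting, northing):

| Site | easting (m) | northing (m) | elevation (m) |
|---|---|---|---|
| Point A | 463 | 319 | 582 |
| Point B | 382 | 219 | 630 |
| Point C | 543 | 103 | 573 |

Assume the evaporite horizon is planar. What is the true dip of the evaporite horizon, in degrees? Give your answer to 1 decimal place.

Let the plane be z = a·easting + b·northing + c.
Point B−Point A: −81a − 100b = 48;  Point C−Point A: 80a − 216b = −9.
Solving gives a = −0.44195, b = −0.12202.
Gradient magnitude |∇z| = √(a² + b²) = √(0.19532 + 0.01489) = 0.45849.
True dip = arctan(0.45849) = 24.6°, dipping toward ENE (azimuth ≈ 075°).

24.6°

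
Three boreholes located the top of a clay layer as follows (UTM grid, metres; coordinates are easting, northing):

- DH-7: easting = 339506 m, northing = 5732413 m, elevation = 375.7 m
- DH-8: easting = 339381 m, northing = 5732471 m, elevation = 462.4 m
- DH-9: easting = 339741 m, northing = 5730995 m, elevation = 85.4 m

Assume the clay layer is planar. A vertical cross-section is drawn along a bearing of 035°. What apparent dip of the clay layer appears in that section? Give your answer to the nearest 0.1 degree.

16.3°

Let the plane be z = a·easting + b·northing + c.
DH-8−DH-7: −125a + 58b = 86.7;  DH-9−DH-7: 235a − 1418b = −290.3.
Solving gives a = −0.64847, b = 0.09726.
Unit vector along 035° is (sin 35°, cos 35°) = (0.5736, 0.8192).
Slope in that direction = a·(0.5736) + b·(0.8192) = −0.29228.
Apparent dip = arctan|0.29228| = 16.3° (true dip is 33.3°, so apparent ≤ true as expected).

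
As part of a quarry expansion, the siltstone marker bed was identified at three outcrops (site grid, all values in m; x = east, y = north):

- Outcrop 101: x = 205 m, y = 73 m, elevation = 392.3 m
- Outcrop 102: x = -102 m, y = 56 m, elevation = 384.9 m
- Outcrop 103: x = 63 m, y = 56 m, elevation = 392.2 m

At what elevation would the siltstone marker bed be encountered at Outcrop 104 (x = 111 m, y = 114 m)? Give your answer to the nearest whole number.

373 m

Let the plane be z = a·x + b·y + c.
Outcrop 102−Outcrop 101: −307a − 17b = −7.4;  Outcrop 103−Outcrop 101: −142a − 17b = −0.1.
Solving gives a = 0.04424, b = −0.36367.
Then c = 392.3 − a·205 − b·73 = 409.78.
At (111, 114): z = 4.9 − 41.5 + 409.78 = 373.2 m.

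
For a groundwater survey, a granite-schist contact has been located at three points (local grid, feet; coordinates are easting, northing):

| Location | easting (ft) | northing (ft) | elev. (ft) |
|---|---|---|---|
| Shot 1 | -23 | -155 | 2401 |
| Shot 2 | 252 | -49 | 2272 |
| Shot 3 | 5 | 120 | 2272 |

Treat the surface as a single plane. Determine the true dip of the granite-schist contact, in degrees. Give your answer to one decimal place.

Two edge vectors: Shot 1→Shot 2 = (275, 106, -129), Shot 1→Shot 3 = (28, 275, -129).
Normal n = (Shot 1→Shot 2) × (Shot 1→Shot 3) = (21801, 31863, 72657).
So ∂z/∂easting = −n_x/n_z = −0.30005 and ∂z/∂northing = −n_y/n_z = −0.43854.
Gradient magnitude |∇z| = √(a² + b²) = √(0.09003 + 0.19232) = 0.53137.
True dip = arctan(0.53137) = 28.0°, dipping toward NE (azimuth ≈ 034°).

28.0°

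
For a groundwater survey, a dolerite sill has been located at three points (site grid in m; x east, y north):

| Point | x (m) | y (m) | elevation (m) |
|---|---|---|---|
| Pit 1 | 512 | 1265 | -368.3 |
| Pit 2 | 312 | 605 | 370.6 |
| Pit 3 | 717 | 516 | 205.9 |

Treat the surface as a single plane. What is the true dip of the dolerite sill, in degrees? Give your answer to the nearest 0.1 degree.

Two edge vectors: Pit 1→Pit 2 = (-200, -660, 738.9), Pit 1→Pit 3 = (205, -749, 574.2).
Normal n = (Pit 1→Pit 2) × (Pit 1→Pit 3) = (174464.1, 266314.5, 285100).
So ∂z/∂x = −n_x/n_z = −0.61194 and ∂z/∂y = −n_y/n_z = −0.93411.
Gradient magnitude |∇z| = √(a² + b²) = √(0.37447 + 0.87256) = 1.11671.
True dip = arctan(1.11671) = 48.2°, dipping toward NNE (azimuth ≈ 033°).

48.2°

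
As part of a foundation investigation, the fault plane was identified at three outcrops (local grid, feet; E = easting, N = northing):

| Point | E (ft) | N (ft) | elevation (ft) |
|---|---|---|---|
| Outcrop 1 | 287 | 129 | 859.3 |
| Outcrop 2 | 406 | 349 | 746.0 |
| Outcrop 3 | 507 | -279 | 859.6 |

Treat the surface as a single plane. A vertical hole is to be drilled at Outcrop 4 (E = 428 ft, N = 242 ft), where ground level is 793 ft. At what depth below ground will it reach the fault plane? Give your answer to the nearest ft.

30 ft

Two edge vectors: Outcrop 1→Outcrop 2 = (119, 220, -113.3), Outcrop 1→Outcrop 3 = (220, -408, 0.3).
Normal n = (Outcrop 1→Outcrop 2) × (Outcrop 1→Outcrop 3) = (-46160.4, -24961.7, -96952).
So ∂z/∂E = −n_x/n_z = −0.47612 and ∂z/∂N = −n_y/n_z = −0.25746.
Intercept c from Outcrop 1: 859.3 + 136.65 + 33.21 = 1029.16.
At (428, 242): z_contact = −203.8 − 62.3 + 1029.16 = 763.1 ft.
Depth below ground = 793 − 763.1 = 30 ft.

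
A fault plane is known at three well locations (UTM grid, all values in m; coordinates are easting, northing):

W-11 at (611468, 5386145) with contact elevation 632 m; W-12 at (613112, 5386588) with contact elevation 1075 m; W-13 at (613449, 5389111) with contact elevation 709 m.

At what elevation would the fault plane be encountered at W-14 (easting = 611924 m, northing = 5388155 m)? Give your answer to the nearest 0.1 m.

400.4 m

Let the plane be z = a·easting + b·northing + c.
W-12−W-11: 1644a + 443b = 443;  W-13−W-11: 1981a + 2966b = 77.
Solving gives a = 0.320075098, b = −0.187818196.
Then c = 632 − a·611468 − b·5386145 = 816532.36.
At (611924, 5388155): z = 195861.6 − 1011993.6 + 816532.36 = 400.4 m.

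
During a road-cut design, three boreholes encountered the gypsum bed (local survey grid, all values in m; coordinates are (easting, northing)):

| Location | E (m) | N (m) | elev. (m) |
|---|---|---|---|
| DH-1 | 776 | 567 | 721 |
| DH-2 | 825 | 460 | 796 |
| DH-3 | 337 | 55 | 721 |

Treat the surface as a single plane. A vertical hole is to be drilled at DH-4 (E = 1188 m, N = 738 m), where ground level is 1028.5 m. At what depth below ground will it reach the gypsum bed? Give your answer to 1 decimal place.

166.1 m

Two edge vectors: DH-1→DH-2 = (49, -107, 75), DH-1→DH-3 = (-439, -512, 0).
Normal n = (DH-1→DH-2) × (DH-1→DH-3) = (38400, -32925, -72061).
So ∂z/∂E = −n_x/n_z = 0.532882 and ∂z/∂N = −n_y/n_z = −0.456905.
Intercept c from DH-1: 721 − 413.52 + 259.06 = 566.55.
At (1188, 738): z_contact = 633.06 − 337.20 + 566.55 = 862.42 m.
Depth below ground = 1028.5 − 862.42 = 166.1 m.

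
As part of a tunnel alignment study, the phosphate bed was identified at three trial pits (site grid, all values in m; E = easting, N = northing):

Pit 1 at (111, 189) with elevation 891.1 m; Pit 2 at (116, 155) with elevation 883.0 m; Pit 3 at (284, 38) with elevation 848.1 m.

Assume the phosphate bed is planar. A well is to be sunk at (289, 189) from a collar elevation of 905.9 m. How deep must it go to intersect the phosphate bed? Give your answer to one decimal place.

Two edge vectors: Pit 1→Pit 2 = (5, -34, -8.1), Pit 1→Pit 3 = (173, -151, -43).
Normal n = (Pit 1→Pit 2) × (Pit 1→Pit 3) = (238.9, -1186.3, 5127).
So ∂z/∂E = −n_x/n_z = −0.04660 and ∂z/∂N = −n_y/n_z = 0.23138.
Intercept c from Pit 1: 891.1 + 5.17 − 43.73 = 852.54.
At (289, 189): z_contact = −13.47 + 43.73 + 852.54 = 882.81 m.
Depth below ground = 905.9 − 882.81 = 23.1 m.

23.1 m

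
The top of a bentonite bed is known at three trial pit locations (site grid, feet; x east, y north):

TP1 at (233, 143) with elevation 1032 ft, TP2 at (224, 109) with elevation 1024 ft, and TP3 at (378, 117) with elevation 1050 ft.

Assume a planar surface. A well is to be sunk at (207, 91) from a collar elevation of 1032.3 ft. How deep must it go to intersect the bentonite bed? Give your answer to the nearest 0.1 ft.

14.5 ft

Let the plane be z = a·x + b·y + c.
TP2−TP1: −9a − 34b = −8;  TP3−TP1: 145a − 26b = 18.
Solving gives a = 0.15879, b = 0.19326.
Then c = 1032 − a·233 − b·143 = 967.37.
At (207, 91): z_contact = 32.87 + 17.59 + 967.37 = 1017.82 ft.
Depth below ground = 1032.3 − 1017.82 = 14.5 ft.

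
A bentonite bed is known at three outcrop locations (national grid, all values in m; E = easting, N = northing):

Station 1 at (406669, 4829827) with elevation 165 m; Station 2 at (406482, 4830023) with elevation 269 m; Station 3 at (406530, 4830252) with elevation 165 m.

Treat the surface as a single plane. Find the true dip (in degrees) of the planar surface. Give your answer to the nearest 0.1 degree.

41.7°

Two edge vectors: Station 1→Station 2 = (-187, 196, 104), Station 1→Station 3 = (-139, 425, 0).
Normal n = (Station 1→Station 2) × (Station 1→Station 3) = (-44200, -14456, -52231).
So ∂z/∂E = −n_x/n_z = −0.84624 and ∂z/∂N = −n_y/n_z = −0.27677.
Gradient magnitude |∇z| = √(a² + b²) = √(0.71612 + 0.07660) = 0.89035.
True dip = arctan(0.89035) = 41.7°, dipping toward ENE (azimuth ≈ 072°).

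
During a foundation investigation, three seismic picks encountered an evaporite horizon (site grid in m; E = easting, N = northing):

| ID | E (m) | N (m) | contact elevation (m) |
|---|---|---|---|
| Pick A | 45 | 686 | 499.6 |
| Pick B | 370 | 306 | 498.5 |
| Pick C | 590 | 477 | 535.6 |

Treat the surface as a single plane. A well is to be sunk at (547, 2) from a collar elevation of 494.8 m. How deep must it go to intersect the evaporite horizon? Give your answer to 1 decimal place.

5.5 m

Two edge vectors: Pick A→Pick B = (325, -380, -1.1), Pick A→Pick C = (545, -209, 36).
Normal n = (Pick A→Pick B) × (Pick A→Pick C) = (-13909.9, -12299.5, 139175).
So ∂z/∂E = −n_x/n_z = 0.09995 and ∂z/∂N = −n_y/n_z = 0.08837.
Intercept c from Pick A: 499.6 − 4.50 − 60.62 = 434.48.
At (547, 2): z_contact = 54.67 + 0.18 + 434.48 = 489.32 m.
Depth below ground = 494.8 − 489.32 = 5.5 m.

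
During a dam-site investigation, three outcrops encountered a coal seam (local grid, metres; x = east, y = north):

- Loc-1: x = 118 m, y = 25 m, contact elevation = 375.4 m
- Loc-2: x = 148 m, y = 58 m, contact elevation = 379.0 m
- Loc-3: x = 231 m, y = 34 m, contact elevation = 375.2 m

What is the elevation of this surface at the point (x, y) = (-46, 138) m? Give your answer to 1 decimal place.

390.7 m

Let the plane be z = a·x + b·y + c.
Loc-2−Loc-1: 30a + 33b = 3.6;  Loc-3−Loc-1: 113a + 9b = −0.2.
Solving gives a = −0.01127, b = 0.11934.
Then c = 375.4 − a·118 − b·25 = 373.75.
At (-46, 138): z = 0.5 + 16.5 + 373.75 = 390.7 m.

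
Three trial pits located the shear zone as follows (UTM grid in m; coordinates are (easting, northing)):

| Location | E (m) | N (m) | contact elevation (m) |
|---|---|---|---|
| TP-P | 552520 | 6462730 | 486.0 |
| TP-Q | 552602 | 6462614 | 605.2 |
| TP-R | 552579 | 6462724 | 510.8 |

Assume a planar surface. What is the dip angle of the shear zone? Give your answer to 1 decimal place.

Two edge vectors: TP-P→TP-Q = (82, -116, 119.2), TP-P→TP-R = (59, -6, 24.8).
Normal n = (TP-P→TP-Q) × (TP-P→TP-R) = (-2161.6, 4999.2, 6352).
So ∂z/∂E = −n_x/n_z = 0.34030 and ∂z/∂N = −n_y/n_z = −0.78703.
Gradient magnitude |∇z| = √(a² + b²) = √(0.11581 + 0.61941) = 0.85745.
True dip = arctan(0.85745) = 40.6°, dipping toward NNW (azimuth ≈ 337°).

40.6°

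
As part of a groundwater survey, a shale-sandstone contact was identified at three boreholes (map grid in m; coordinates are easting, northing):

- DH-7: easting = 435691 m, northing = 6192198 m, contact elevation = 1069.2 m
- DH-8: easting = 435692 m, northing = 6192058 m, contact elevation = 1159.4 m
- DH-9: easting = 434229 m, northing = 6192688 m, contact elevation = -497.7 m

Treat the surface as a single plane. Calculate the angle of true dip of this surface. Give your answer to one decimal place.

Two edge vectors: DH-7→DH-8 = (1, -140, 90.2), DH-7→DH-9 = (-1462, 490, -1566.9).
Normal n = (DH-7→DH-8) × (DH-7→DH-9) = (175168, -130305.5, -204190).
So ∂z/∂easting = −n_x/n_z = 0.85787 and ∂z/∂northing = −n_y/n_z = −0.63816.
Gradient magnitude |∇z| = √(a² + b²) = √(0.73594 + 0.40725) = 1.06920.
True dip = arctan(1.06920) = 46.9°, dipping toward NW (azimuth ≈ 307°).

46.9°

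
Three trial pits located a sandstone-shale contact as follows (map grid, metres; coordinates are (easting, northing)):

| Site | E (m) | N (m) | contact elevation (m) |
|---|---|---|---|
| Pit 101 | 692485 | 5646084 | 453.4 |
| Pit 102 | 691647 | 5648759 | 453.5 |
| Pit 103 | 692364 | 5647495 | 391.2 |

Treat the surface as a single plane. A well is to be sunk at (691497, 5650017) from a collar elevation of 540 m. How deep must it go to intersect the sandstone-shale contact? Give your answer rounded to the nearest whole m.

134 m

Two edge vectors: Pit 101→Pit 102 = (-838, 2675, 0.1), Pit 101→Pit 103 = (-121, 1411, -62.2).
Normal n = (Pit 101→Pit 102) × (Pit 101→Pit 103) = (-166526.1, -52135.7, -858743).
So ∂z/∂E = −n_x/n_z = −0.19391844 and ∂z/∂N = −n_y/n_z = −0.06071164.
Intercept c from Pit 101: 453.4 + 134285.61 + 342783.05 = 477522.05.
At (691497, 5650017): z_contact = −134094.0 − 343021.8 + 477522.05 = 406.2 m.
Depth below ground = 540 − 406.2 = 134 m.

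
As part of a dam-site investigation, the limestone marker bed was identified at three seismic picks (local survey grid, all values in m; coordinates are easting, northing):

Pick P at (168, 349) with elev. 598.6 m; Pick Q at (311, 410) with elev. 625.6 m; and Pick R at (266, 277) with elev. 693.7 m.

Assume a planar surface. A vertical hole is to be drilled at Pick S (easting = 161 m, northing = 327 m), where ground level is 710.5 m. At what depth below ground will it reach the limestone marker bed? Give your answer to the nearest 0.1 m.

Let the plane be z = a·easting + b·northing + c.
Pick Q−Pick P: 143a + 61b = 27;  Pick R−Pick P: 98a − 72b = 95.1.
Solving gives a = 0.47592, b = −0.67306.
Then c = 598.6 − a·168 − b·349 = 753.54.
At (161, 327): z_contact = 76.62 − 220.09 + 753.54 = 610.08 m.
Depth below ground = 710.5 − 610.08 = 100.4 m.

100.4 m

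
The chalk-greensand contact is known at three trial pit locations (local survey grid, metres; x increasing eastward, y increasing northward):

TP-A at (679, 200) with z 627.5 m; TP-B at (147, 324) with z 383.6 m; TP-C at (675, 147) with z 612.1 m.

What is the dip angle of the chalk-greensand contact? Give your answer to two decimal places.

29.90°

Two edge vectors: TP-A→TP-B = (-532, 124, -243.9), TP-A→TP-C = (-4, -53, -15.4).
Normal n = (TP-A→TP-B) × (TP-A→TP-C) = (-14836.3, -7217.2, 28692).
So ∂z/∂x = −n_x/n_z = 0.51709 and ∂z/∂y = −n_y/n_z = 0.25154.
Gradient magnitude |∇z| = √(a² + b²) = √(0.26738 + 0.06327) = 0.57502.
True dip = arctan(0.57502) = 29.90°, dipping toward WSW (azimuth ≈ 244°).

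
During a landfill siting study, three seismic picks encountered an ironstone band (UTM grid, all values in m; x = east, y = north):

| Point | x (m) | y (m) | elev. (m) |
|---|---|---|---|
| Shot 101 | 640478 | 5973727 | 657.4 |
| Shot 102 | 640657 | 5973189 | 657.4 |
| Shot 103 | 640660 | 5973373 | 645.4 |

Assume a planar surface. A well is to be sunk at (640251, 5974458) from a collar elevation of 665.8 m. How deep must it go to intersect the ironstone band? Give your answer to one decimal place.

11.4 m

Let the plane be z = a·x + b·y + c.
Shot 102−Shot 101: 179a − 538b = 0;  Shot 103−Shot 101: 182a − 354b = −12.
Solving gives a = −0.186859624, b = −0.062170767.
Then c = 657.4 − a·640478 − b·5973727 = 491728.07.
At (640251, 5974458): z_contact = −119637.06 − 371436.64 + 491728.07 = 654.37 m.
Depth below ground = 665.8 − 654.37 = 11.4 m.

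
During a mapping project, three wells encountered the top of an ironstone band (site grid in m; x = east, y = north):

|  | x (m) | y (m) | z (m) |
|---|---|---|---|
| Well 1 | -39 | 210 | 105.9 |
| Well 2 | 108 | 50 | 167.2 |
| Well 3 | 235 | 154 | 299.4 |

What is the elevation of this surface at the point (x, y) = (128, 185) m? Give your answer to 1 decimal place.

226.8 m

Two edge vectors: Well 1→Well 2 = (147, -160, 61.3), Well 1→Well 3 = (274, -56, 193.5).
Normal n = (Well 1→Well 2) × (Well 1→Well 3) = (-27527.2, -11648.3, 35608).
So ∂z/∂x = −n_x/n_z = 0.77306 and ∂z/∂y = −n_y/n_z = 0.32713.
Intercept c from Well 1: 105.9 + 30.15 − 68.70 = 67.35.
At (128, 185): z = 99.0 + 60.5 + 67.35 = 226.8 m.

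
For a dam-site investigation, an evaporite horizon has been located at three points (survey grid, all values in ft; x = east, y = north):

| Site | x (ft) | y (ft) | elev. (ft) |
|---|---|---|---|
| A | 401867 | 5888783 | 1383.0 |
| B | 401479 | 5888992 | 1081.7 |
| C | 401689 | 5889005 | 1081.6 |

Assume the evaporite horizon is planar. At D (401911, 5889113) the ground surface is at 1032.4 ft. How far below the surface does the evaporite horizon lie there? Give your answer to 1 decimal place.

Two edge vectors: A→B = (-388, 209, -301.3), A→C = (-178, 222, -301.4).
Normal n = (A→B) × (A→C) = (3896, -63311.8, -48934).
So ∂z/∂x = −n_x/n_z = 0.079617444 and ∂z/∂y = −n_y/n_z = −1.293820248.
Intercept c from A: 1383 − 31995.62 + 7619026.68 = 7588414.06.
At (401911, 5889113): z_contact = 31999.13 − 7619453.64 + 7588414.06 = 959.54 ft.
Depth below ground = 1032.4 − 959.54 = 72.9 ft.

72.9 ft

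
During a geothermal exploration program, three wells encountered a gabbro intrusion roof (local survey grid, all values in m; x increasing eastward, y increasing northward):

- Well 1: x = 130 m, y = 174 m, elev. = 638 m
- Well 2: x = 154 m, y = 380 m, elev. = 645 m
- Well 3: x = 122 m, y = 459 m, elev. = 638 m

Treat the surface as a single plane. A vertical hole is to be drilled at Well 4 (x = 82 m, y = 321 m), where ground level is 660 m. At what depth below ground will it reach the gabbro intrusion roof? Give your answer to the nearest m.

32 m

Let the plane be z = a·x + b·y + c.
Well 2−Well 1: 24a + 206b = 7;  Well 3−Well 1: −8a + 285b = 0.
Solving gives a = 0.23504, b = 0.00660.
Then c = 638 − a·130 − b·174 = 606.30.
At (82, 321): z_contact = 19.3 + 2.1 + 606.30 = 627.7 m.
Depth below ground = 660 − 627.7 = 32 m.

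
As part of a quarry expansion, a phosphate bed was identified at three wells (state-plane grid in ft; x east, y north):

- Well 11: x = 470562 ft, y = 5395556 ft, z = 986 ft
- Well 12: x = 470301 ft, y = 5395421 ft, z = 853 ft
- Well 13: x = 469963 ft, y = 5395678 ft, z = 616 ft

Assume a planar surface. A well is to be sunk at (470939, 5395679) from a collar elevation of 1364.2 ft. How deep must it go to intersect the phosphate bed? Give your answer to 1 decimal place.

Two edge vectors: Well 11→Well 12 = (-261, -135, -133), Well 11→Well 13 = (-599, 122, -370).
Normal n = (Well 11→Well 12) × (Well 11→Well 13) = (66176, -16903, -112707).
So ∂z/∂x = −n_x/n_z = 0.587150754 and ∂z/∂y = −n_y/n_z = −0.149972939.
Intercept c from Well 11: 986 − 276290.83 + 809187.39 = 533882.56.
At (470939, 5395679): z_contact = 276512.19 − 809205.84 + 533882.56 = 1188.91 ft.
Depth below ground = 1364.2 − 1188.91 = 175.3 ft.

175.3 ft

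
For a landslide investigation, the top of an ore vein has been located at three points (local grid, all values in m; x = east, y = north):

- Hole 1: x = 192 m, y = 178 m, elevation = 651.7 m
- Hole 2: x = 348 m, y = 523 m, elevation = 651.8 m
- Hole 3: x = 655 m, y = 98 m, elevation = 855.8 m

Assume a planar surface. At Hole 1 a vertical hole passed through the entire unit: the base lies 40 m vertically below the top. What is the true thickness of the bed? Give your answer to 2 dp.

36.50 m

Two edge vectors: Hole 1→Hole 2 = (156, 345, 0.1), Hole 1→Hole 3 = (463, -80, 204.1).
Normal n = (Hole 1→Hole 2) × (Hole 1→Hole 3) = (70422.5, -31793.3, -172215).
So ∂z/∂x = −n_x/n_z = 0.40892 and ∂z/∂y = −n_y/n_z = −0.18461.
|∇z| = √(a²+b²) = 0.44866, so dip δ = arctan(0.44866) = 24.16°.
True thickness = vertical thickness × cos δ = 40 × cos 24.16° = 36.50 m.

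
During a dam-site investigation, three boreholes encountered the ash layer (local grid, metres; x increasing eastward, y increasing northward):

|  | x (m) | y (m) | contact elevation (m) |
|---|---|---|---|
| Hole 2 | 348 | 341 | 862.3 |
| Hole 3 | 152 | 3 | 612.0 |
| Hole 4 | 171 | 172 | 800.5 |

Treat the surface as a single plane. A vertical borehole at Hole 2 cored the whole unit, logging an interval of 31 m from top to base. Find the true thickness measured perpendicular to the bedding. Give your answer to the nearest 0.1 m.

17.6 m

Let the plane be z = a·x + b·y + c.
Hole 3−Hole 2: −196a − 338b = −250.3;  Hole 4−Hole 2: −177a − 169b = −61.8.
Solving gives a = −0.80190, b = 1.20554.
|∇z| = √(a²+b²) = 1.44788, so dip δ = arctan(1.44788) = 55.37°.
True thickness = vertical thickness × cos δ = 31 × cos 55.37° = 17.6 m.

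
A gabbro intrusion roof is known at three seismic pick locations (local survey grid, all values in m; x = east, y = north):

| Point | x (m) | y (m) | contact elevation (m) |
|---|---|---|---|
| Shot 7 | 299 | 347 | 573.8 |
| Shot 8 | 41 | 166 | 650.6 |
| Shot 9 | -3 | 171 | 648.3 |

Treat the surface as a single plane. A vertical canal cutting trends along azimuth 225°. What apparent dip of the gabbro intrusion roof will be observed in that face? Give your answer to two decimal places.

16.76°

Two edge vectors: Shot 7→Shot 8 = (-258, -181, 76.8), Shot 7→Shot 9 = (-302, -176, 74.5).
Normal n = (Shot 7→Shot 8) × (Shot 7→Shot 9) = (32.3, -3972.6, -9254).
So ∂z/∂x = −n_x/n_z = 0.00349 and ∂z/∂y = −n_y/n_z = −0.42928.
Unit vector along 225° is (sin 225°, cos 225°) = (-0.7071, -0.7071).
Slope in that direction = a·(-0.7071) + b·(-0.7071) = 0.30108.
Apparent dip = arctan|0.30108| = 16.76° (true dip is 23.2°, so apparent ≤ true as expected).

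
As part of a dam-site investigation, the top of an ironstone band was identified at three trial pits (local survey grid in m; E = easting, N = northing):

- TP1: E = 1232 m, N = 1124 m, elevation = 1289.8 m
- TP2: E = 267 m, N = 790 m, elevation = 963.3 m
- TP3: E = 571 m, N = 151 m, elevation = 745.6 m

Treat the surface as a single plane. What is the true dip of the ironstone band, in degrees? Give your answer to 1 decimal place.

25.2°

Let the plane be z = a·E + b·N + c.
TP2−TP1: −965a − 334b = −326.5;  TP3−TP1: −661a − 973b = −544.2.
Solving gives a = 0.18926, b = 0.43073.
Gradient magnitude |∇z| = √(a² + b²) = √(0.03582 + 0.18553) = 0.47047.
True dip = arctan(0.47047) = 25.2°, dipping toward SSW (azimuth ≈ 204°).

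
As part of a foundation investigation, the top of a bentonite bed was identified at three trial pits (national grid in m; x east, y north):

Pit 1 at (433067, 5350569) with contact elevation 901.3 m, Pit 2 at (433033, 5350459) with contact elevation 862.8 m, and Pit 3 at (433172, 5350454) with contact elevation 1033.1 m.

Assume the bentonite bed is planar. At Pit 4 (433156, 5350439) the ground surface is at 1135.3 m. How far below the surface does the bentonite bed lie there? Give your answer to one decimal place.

Let the plane be z = a·x + b·y + c.
Pit 2−Pit 1: −34a − 110b = −38.5;  Pit 3−Pit 1: 105a − 115b = 131.8.
Solving gives a = 1.224159120, b = −0.028376455.
Then c = 901.3 − a·433067 − b·5350569 = −377411.44.
At (433156, 5350439): z_contact = 530251.87 − 151826.49 − 377411.44 = 1013.94 m.
Depth below ground = 1135.3 − 1013.94 = 121.4 m.

121.4 m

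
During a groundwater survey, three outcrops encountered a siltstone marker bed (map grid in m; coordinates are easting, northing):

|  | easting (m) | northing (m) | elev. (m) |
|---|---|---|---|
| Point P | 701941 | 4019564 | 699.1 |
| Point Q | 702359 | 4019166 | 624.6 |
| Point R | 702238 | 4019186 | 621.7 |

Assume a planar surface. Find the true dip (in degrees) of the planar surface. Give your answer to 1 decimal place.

14.9°

Let the plane be z = a·easting + b·northing + c.
Point Q−Point P: 418a − 398b = −74.5;  Point R−Point P: 297a − 378b = −77.4.
Solving gives a = 0.06644, b = 0.25697.
Gradient magnitude |∇z| = √(a² + b²) = √(0.00441 + 0.06603) = 0.26542.
True dip = arctan(0.26542) = 14.9°, dipping toward SSW (azimuth ≈ 194°).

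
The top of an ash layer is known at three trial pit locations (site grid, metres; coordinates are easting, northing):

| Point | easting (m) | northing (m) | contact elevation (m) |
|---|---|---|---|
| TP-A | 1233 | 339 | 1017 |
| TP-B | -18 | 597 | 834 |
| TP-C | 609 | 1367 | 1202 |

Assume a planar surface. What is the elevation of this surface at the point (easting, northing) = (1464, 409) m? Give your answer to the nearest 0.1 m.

1086.9 m

Let the plane be z = a·easting + b·northing + c.
TP-B−TP-A: −1251a + 258b = −183;  TP-C−TP-A: −624a + 1028b = 185.
Solving gives a = 0.209641, b = 0.307214.
Then c = 1017 − a·1233 − b·339 = 654.37.
At (1464, 409): z = 306.9 + 125.7 + 654.37 = 1086.9 m.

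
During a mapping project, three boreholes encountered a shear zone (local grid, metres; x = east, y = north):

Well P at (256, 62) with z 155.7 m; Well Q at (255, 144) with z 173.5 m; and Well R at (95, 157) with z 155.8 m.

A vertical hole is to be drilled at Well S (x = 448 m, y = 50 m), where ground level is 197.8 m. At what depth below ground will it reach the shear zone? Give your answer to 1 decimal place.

20.1 m

Let the plane be z = a·x + b·y + c.
Well Q−Well P: −1a + 82b = 17.8;  Well R−Well P: −161a + 95b = 0.1.
Solving gives a = 0.12839, b = 0.21864.
Then c = 155.7 − a·256 − b·62 = 109.28.
At (448, 50): z_contact = 57.52 + 10.93 + 109.28 = 177.73 m.
Depth below ground = 197.8 − 177.73 = 20.1 m.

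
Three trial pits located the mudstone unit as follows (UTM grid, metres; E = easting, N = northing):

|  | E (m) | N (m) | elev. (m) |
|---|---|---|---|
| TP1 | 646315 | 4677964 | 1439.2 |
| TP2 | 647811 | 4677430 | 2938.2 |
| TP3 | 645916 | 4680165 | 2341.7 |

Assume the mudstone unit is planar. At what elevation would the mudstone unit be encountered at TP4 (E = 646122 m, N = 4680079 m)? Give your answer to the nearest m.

Let the plane be z = a·E + b·N + c.
TP2−TP1: 1496a − 534b = 1499;  TP3−TP1: −399a + 2201b = 902.5.
Solving gives a = 1.22782087, b = 0.63262178.
Then c = 1439.2 − a·646315 − b·4677964 = −3751501.74.
At (646122, 4680079): z = 793322.1 + 2960719.9 − 3751501.74 = 2540.2 m.

2540 m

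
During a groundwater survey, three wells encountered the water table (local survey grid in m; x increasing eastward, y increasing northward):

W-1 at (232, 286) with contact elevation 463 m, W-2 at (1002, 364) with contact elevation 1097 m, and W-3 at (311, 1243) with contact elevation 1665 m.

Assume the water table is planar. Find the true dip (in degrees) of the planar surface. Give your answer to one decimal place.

54.2°

Let the plane be z = a·x + b·y + c.
W-2−W-1: 770a + 78b = 634;  W-3−W-1: 79a + 957b = 1202.
Solving gives a = 0.70201, b = 1.19806.
Gradient magnitude |∇z| = √(a² + b²) = √(0.49283 + 1.43534) = 1.38858.
True dip = arctan(1.38858) = 54.2°, dipping toward SSW (azimuth ≈ 210°).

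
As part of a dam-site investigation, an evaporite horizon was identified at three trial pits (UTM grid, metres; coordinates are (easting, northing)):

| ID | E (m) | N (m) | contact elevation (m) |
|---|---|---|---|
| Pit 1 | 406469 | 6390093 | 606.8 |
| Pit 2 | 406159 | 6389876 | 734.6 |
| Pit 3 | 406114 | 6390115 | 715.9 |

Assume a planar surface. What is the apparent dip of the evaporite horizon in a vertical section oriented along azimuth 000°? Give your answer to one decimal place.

Let the plane be z = a·E + b·N + c.
Pit 2−Pit 1: −310a − 217b = 127.8;  Pit 3−Pit 1: −355a + 22b = 109.1.
Solving gives a = −0.31586, b = −0.13771.
Unit vector along 000° is (sin 0°, cos 0°) = (0.0000, 1.0000).
Slope in that direction = a·(0.0000) + b·(1.0000) = −0.13771.
Apparent dip = arctan|0.13771| = 7.8° (true dip is 19.0°, so apparent ≤ true as expected).

7.8°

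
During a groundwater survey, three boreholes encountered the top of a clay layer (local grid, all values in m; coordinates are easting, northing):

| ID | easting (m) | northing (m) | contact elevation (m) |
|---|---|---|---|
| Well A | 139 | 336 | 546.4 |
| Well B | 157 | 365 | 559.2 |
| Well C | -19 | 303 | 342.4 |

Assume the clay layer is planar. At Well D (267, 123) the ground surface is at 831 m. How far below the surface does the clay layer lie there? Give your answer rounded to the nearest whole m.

Two edge vectors: Well A→Well B = (18, 29, 12.8), Well A→Well C = (-158, -33, -204).
Normal n = (Well A→Well B) × (Well A→Well C) = (-5493.6, 1649.6, 3988).
So ∂z/∂easting = −n_x/n_z = 1.37753 and ∂z/∂northing = −n_y/n_z = −0.41364.
Intercept c from Well A: 546.4 − 191.48 + 138.98 = 493.91.
At (267, 123): z_contact = 367.8 − 50.9 + 493.91 = 810.8 m.
Depth below ground = 831 − 810.8 = 20 m.

20 m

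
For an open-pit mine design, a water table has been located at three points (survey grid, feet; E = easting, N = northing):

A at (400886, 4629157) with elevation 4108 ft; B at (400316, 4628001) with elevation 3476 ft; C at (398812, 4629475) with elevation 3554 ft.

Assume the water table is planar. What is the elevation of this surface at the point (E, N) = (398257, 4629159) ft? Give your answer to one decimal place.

3251.0 ft

Two edge vectors: A→B = (-570, -1156, -632), A→C = (-2074, 318, -554).
Normal n = (A→B) × (A→C) = (841400, 994988, -2578804).
So ∂z/∂E = −n_x/n_z = 0.326275281 and ∂z/∂N = −n_y/n_z = 0.385833123.
Intercept c from A: 4108 − 130799.19 − 1786082.10 = −1912773.29.
At (398257, 4629159): z = 129941.4 + 1786082.9 − 1912773.29 = 3251.0 ft.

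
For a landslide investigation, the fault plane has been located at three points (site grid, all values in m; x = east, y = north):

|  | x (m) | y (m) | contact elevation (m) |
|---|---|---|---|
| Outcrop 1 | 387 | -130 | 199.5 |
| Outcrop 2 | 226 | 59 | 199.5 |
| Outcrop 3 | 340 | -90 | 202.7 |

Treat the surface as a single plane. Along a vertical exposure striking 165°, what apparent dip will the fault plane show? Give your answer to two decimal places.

Two edge vectors: Outcrop 1→Outcrop 2 = (-161, 189, 0), Outcrop 1→Outcrop 3 = (-47, 40, 3.2).
Normal n = (Outcrop 1→Outcrop 2) × (Outcrop 1→Outcrop 3) = (604.8, 515.2, 2443).
So ∂z/∂x = −n_x/n_z = −0.24756 and ∂z/∂y = −n_y/n_z = −0.21089.
Unit vector along 165° is (sin 165°, cos 165°) = (0.2588, -0.9659).
Slope in that direction = a·(0.2588) + b·(-0.9659) = 0.13963.
Apparent dip = arctan|0.13963| = 7.95° (true dip is 18.0°, so apparent ≤ true as expected).

7.95°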